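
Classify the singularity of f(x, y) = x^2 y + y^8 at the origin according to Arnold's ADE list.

D9

The Hessian of f at 0 is [[0, 0], [0, 0]] with rank 0, so corank 2. A Groebner basis of the Jacobian ideal J(f) in C{x,y} is {x^2/8 + y^7, x^3, x*y}; counting standard monomials gives mu = 9. Corank 2; j^3 = x^2*y has shape L^2 M (L != M), so D-series; mu = 9 gives D_9.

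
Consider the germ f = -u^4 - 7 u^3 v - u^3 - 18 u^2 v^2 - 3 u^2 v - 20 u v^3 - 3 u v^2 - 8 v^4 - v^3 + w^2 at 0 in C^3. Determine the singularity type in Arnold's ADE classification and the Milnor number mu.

The Hessian of f at 0 has rank 1. Corank 2; j^3 = -(u + v)^3 is a perfect cube, so E-series; the 4-jet and mu = 7 give E_7.

Type E_7, Milnor number mu = 7.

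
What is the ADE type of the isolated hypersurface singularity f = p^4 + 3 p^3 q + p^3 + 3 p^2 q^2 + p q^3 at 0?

The Hessian of f at 0 has rank 0. Corank 2; j^3 = p^3 is a perfect cube, so E-series; the 4-jet and mu = 7 give E_7.

E_{7}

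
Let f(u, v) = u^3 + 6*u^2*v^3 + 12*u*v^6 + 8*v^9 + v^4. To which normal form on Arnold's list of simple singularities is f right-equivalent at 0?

E_{6}

The Hessian of f at 0 has rank 0. Corank 2; j^3 = u^3 is a perfect cube, so E-series; the 4-jet and mu = 6 give E_6.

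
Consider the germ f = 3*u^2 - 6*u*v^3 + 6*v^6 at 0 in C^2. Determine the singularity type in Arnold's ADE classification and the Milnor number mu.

Type A_{5}, Milnor number mu = 5.

The Hessian of f at 0 has rank 1. Corank 1: A-series; mu = 5 gives A_5.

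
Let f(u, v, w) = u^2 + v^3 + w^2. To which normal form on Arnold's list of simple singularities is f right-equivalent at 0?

The Hessian of f at 0 has rank 2. Corank 1: A-series; mu = 2 gives A_2.

A_2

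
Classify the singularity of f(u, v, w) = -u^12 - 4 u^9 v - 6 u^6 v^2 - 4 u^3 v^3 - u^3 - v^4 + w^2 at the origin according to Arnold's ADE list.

The Hessian of f at 0 has rank 1. Corank 2; j^3 = -u^3 is a perfect cube, so E-series; the 4-jet and mu = 6 give E_6.

E6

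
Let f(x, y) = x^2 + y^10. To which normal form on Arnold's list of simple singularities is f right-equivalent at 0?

A9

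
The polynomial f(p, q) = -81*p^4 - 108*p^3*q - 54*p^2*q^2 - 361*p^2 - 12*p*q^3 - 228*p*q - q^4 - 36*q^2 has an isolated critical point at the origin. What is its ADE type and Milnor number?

Type A_{3}, Milnor number mu = 3.

The Hessian of f at 0 is [[-722, -228], [-228, -72]] with rank 1, so corank 1. A Groebner basis of the Jacobian ideal J(f) in C{p,q} is {q^3, p + 6*q/19}; counting standard monomials gives mu = 3. Corank 1: A-series; mu = 3 gives A_3.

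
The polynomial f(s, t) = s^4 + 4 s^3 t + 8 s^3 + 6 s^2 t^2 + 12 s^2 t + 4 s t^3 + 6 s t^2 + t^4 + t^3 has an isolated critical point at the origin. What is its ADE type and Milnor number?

The Hessian of f at 0 has rank 0. Corank 2; j^3 = (2*s + t)^3 is a perfect cube, so E-series; the 4-jet and mu = 6 give E_6.

Type E_{6}, Milnor number mu = 6.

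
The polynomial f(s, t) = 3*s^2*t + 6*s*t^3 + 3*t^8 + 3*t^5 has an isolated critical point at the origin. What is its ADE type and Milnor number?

The Hessian of f at 0 is [[0, 0], [0, 0]] with rank 0, so corank 2. A Groebner basis of the Jacobian ideal J(f) in C{s,t} is {s^4, s^3*t - s^2/8 - s*t^2/8, s^3 + s^2*t^2, s*t + t^3}; counting standard monomials gives mu = 9. Corank 2; j^3 = 3*s^2*t has shape L^2 M (L != M), so D-series; mu = 9 gives D_9.

Type D_9, Milnor number mu = 9.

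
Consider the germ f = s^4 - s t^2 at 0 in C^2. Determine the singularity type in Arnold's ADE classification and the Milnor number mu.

Type D5, Milnor number mu = 5.

The Hessian of f at 0 has rank 0. Corank 2; j^3 = -s*t^2 has shape L^2 M (L != M), so D-series; mu = 5 gives D_5.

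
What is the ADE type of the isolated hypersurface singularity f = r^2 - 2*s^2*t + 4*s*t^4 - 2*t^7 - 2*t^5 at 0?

The Hessian of f at 0 has rank 1. Corank 2; j^3 = -2*s^2*t has shape L^2 M (L != M), so D-series; mu = 6 gives D_6.

D6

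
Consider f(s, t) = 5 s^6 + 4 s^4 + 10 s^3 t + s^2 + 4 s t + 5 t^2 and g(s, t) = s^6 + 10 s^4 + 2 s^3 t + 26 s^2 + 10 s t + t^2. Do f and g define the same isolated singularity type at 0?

Yes.

The Hessian of f at 0 has rank 2. Corank 0: nondegenerate Morse point, so A_1. The Hessian of g at 0 has rank 2. Corank 0: nondegenerate Morse point, so A_1. Both have type A_1, hence right-equivalent.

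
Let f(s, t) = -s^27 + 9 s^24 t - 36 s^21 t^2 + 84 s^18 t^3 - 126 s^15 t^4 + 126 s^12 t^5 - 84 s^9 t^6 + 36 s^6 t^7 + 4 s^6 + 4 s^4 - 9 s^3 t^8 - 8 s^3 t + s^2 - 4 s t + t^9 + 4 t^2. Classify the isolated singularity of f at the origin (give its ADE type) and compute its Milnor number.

The Hessian of f at 0 is [[2, -4], [-4, 8]] with rank 1, so corank 1. A Groebner basis of the Jacobian ideal J(f) in C{s,t} is {-s^2/8 + s*t^3 + 5*s*t/8 - 3*t^2/4, -3*s^2/32 + 7*s*t/16 + t^4 - t^2/2, s^3 + s/2 - t, s^2*t - 2*s*t^2 + s/12 + 4*t^3/3 - t/6}; counting standard monomials gives mu = 8. Corank 1: A-series; mu = 8 gives A_8.

Type A8, Milnor number mu = 8.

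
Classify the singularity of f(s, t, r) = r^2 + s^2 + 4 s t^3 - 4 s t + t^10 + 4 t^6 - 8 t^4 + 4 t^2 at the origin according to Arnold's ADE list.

The Hessian of f at 0 is [[2, -4, 0], [-4, 8, 0], [0, 0, 2]] with rank 2, so corank 1. A Groebner basis of the Jacobian ideal J(f) in C{s,t,r} is {s^3 - 6*s^2*t + 12*s*t^2 + 4*s - 8*t, s/2 + t^3 - t, r}; counting standard monomials gives mu = 9. Corank 1: A-series; mu = 9 gives A_9.

A_9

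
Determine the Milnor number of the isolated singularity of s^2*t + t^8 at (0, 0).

The Hessian of f at 0 has rank 0. Corank 2; j^3 = s^2*t has shape L^2 M (L != M), so D-series; mu = 9 gives D_9.

9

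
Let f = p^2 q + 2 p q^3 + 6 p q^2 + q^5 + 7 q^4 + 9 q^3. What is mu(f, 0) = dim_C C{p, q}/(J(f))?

5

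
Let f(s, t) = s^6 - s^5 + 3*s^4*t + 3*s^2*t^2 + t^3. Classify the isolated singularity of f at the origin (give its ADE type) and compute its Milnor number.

The Hessian of f at 0 is [[0, 0], [0, 0]] with rank 0, so corank 2. A Groebner basis of the Jacobian ideal J(f) in C{s,t} is {s^4, s^2*t + t^2/2, t^3}; counting standard monomials gives mu = 8. Corank 2; j^3 = t^3 is a perfect cube, so E-series; the 5-jet and mu = 8 give E_8.

Type E8, Milnor number mu = 8.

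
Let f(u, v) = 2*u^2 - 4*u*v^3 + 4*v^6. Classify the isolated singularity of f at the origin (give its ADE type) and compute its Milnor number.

Type A5, Milnor number mu = 5.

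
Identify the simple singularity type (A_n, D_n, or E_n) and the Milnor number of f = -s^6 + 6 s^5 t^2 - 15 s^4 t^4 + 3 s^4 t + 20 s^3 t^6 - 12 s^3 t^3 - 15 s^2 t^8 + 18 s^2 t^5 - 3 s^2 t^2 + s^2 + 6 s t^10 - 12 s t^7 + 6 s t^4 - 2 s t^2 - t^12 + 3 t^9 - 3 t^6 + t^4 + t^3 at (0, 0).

Type A2, Milnor number mu = 2.

The Hessian of f at 0 has rank 1. Corank 1: A-series; mu = 2 gives A_2.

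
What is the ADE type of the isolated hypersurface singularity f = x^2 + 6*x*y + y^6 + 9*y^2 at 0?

A5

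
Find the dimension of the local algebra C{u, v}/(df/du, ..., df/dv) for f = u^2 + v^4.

The Hessian of f at 0 has rank 1. Corank 1: A-series; mu = 3 gives A_3.

3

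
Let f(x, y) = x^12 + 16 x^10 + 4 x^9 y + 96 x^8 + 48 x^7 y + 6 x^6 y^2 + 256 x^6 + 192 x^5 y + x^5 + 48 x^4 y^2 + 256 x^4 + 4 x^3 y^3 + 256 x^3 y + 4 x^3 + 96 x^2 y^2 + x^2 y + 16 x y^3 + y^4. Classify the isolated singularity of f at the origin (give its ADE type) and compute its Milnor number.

The Hessian of f at 0 is [[0, 0], [0, 0]] with rank 0, so corank 2. A Groebner basis of the Jacobian ideal J(f) in C{x,y} is {x*y^2, -x*y/16 + y^3, x^2 + x*y/4}; counting standard monomials gives mu = 5. Corank 2; j^3 = x^2*(4*x + y) has shape L^2 M (L != M), so D-series; mu = 5 gives D_5.

Type D_5, Milnor number mu = 5.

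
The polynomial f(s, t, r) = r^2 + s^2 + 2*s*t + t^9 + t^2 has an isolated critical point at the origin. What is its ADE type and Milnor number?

Type A_8, Milnor number mu = 8.

The Hessian of f at 0 has rank 2. Corank 1: A-series; mu = 8 gives A_8.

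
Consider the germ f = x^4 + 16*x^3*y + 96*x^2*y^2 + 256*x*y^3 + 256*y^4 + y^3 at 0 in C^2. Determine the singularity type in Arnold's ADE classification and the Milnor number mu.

Type E6, Milnor number mu = 6.

The Hessian of f at 0 has rank 0. Corank 2; j^3 = y^3 is a perfect cube, so E-series; the 4-jet and mu = 6 give E_6.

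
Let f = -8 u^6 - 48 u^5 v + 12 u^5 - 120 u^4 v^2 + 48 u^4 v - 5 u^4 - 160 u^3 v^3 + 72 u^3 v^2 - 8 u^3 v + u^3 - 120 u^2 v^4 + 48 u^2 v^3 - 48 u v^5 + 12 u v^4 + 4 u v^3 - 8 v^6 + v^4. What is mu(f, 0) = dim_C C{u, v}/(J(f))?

The Hessian of f at 0 has rank 0. Corank 2; j^3 = u^3 is a perfect cube, so E-series; the 4-jet and mu = 6 give E_6.

6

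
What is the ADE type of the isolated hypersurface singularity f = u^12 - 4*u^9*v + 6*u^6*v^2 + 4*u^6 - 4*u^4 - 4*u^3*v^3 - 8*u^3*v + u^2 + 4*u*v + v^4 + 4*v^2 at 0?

A3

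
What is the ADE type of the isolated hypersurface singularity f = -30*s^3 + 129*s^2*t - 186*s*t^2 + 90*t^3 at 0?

D4

The Hessian of f at 0 is [[0, 0], [0, 0]] with rank 0, so corank 2. A Groebner basis of the Jacobian ideal J(f) in C{s,t} is {t^3, s^2 - 26*t^2/11, s*t - 17*t^2/11}; counting standard monomials gives mu = 4. Corank 2; j^3 = -3*(2*s - 3*t)*(5*s^2 - 14*s*t + 10*t^2) splits into three distinct lines over C (the quadratic factor has nonzero discriminant), so D_4.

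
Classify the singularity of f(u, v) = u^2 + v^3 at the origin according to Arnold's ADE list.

A_2

The Hessian of f at 0 has rank 1. Corank 1: A-series; mu = 2 gives A_2.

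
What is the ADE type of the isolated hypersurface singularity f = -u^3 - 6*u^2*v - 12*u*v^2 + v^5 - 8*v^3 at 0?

E_8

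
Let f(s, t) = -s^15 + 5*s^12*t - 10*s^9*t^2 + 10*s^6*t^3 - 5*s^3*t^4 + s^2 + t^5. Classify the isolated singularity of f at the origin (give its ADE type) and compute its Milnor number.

Type A_{4}, Milnor number mu = 4.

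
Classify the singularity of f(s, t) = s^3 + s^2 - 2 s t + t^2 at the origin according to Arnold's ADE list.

The Hessian of f at 0 has rank 1. Corank 1: A-series; mu = 2 gives A_2.

A2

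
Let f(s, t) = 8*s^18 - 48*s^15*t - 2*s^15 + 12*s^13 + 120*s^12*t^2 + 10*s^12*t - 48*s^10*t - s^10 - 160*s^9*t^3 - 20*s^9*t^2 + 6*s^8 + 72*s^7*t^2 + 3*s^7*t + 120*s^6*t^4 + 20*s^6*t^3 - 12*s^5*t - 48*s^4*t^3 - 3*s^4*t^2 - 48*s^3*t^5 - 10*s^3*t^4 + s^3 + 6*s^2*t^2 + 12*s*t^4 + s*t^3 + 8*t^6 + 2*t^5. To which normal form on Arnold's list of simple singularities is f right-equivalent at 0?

E_7

The Hessian of f at 0 is [[0, 0], [0, 0]] with rank 0, so corank 2. A Groebner basis of the Jacobian ideal J(f) in C{s,t} is {-s^2/4 + t^4 - t^3/12, s^3, s^2*t + s^2/12 + t^3/36, s^2/2 + s*t^2 + t^3/6}; counting standard monomials gives mu = 7. Corank 2; j^3 = s^3 is a perfect cube, so E-series; the 4-jet and mu = 7 give E_7.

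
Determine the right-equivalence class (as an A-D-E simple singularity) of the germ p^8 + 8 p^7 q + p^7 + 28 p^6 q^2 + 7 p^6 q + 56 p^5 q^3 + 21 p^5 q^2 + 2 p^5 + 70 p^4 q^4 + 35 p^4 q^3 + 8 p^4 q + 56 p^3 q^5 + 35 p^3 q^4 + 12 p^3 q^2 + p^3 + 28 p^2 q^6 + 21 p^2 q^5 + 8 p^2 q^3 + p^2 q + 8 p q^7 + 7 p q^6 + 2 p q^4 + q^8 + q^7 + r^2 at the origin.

D_{9}

The Hessian of f at 0 has rank 1. Corank 2; j^3 = p^2*(p + q) has shape L^2 M (L != M), so D-series; mu = 9 gives D_9.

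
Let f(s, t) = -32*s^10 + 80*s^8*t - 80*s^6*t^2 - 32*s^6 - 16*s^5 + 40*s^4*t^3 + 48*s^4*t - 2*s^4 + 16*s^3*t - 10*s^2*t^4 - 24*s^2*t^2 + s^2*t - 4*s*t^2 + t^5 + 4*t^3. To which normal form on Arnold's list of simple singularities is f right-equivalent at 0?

D_6

The Hessian of f at 0 is [[0, 0], [0, 0]] with rank 0, so corank 2. A Groebner basis of the Jacobian ideal J(f) in C{s,t} is {s^3 + 64*s^2/251 - 261*s*t/502 + 5*t^2/251, s^2*t + s*t/4 - t^2/2, -16*s^2/251 + s*t^2 + 763*s*t/2008 - 507*t^2/1004, -16*s^2/251 + 1275*s*t/4016 + t^3 - 763*t^2/2008}; counting standard monomials gives mu = 6. Corank 2; j^3 = t*(s - 2*t)^2 has shape L^2 M (L != M), so D-series; mu = 6 gives D_6.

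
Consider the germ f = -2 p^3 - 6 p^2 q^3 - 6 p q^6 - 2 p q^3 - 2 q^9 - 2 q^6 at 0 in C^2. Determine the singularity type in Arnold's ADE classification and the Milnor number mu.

Type E_{7}, Milnor number mu = 7.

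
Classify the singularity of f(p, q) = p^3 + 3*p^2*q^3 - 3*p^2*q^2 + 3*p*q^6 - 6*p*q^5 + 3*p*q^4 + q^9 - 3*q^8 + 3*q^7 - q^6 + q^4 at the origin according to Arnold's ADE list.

E_{6}

The Hessian of f at 0 has rank 0. Corank 2; j^3 = p^3 is a perfect cube, so E-series; the 4-jet and mu = 6 give E_6.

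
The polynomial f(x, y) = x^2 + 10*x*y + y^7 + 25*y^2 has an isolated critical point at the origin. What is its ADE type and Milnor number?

Type A_6, Milnor number mu = 6.

The Hessian of f at 0 has rank 1. Corank 1: A-series; mu = 6 gives A_6.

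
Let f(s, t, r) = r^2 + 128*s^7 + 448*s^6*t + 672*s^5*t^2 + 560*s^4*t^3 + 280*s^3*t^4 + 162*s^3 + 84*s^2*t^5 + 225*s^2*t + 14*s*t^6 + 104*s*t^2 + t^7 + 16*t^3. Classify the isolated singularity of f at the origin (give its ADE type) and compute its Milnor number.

The Hessian of f at 0 is [[0, 0, 0], [0, 0, 0], [0, 0, 2]] with rank 1, so corank 2. A Groebner basis of the Jacobian ideal J(f) in C{s,t,r} is {-4782969*s*t/14 + t^6 - 1062882*t^2/7, s*t^2 + 4*t^3/9, s^2 + 17*s*t/18 + 2*t^2/9, r}; counting standard monomials gives mu = 8. Corank 2; j^3 = (2*s + t)*(9*s + 4*t)^2 has shape L^2 M (L != M), so D-series; mu = 8 gives D_8.

Type D8, Milnor number mu = 8.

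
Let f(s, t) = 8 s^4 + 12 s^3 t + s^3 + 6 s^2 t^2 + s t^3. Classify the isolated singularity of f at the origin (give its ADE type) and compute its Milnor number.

Type E_{7}, Milnor number mu = 7.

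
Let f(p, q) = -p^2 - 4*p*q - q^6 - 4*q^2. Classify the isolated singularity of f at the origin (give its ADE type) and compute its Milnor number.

Type A5, Milnor number mu = 5.

The Hessian of f at 0 has rank 1. Corank 1: A-series; mu = 5 gives A_5.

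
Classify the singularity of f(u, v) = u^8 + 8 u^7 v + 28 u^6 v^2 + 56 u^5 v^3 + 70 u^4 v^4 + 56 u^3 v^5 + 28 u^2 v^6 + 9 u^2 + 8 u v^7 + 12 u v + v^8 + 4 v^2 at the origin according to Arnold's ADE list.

A_{7}

The Hessian of f at 0 has rank 1. Corank 1: A-series; mu = 7 gives A_7.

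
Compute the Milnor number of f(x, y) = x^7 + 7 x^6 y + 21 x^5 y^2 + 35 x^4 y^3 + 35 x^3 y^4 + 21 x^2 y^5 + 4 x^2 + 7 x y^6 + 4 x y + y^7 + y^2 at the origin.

The Hessian of f at 0 has rank 1. Corank 1: A-series; mu = 6 gives A_6.

6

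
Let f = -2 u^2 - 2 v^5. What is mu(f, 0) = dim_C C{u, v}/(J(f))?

The Hessian of f at 0 is [[-4, 0], [0, 0]] with rank 1, so corank 1. A Groebner basis of the Jacobian ideal J(f) in C{u,v} is {v^4, u}; counting standard monomials gives mu = 4. Corank 1: A-series; mu = 4 gives A_4.

4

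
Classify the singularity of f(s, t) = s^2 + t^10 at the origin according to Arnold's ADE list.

A_{9}

The Hessian of f at 0 is [[2, 0], [0, 0]] with rank 1, so corank 1. A Groebner basis of the Jacobian ideal J(f) in C{s,t} is {t^9, s}; counting standard monomials gives mu = 9. Corank 1: A-series; mu = 9 gives A_9.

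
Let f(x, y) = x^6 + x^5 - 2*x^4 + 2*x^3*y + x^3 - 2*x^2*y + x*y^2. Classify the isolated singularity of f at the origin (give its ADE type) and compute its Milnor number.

The Hessian of f at 0 has rank 0. Corank 2; j^3 = x*(x - y)^2 has shape L^2 M (L != M), so D-series; mu = 7 gives D_7.

Type D_7, Milnor number mu = 7.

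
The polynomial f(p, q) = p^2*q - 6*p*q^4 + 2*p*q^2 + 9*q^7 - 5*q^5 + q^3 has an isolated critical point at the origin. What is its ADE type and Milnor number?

Type D_6, Milnor number mu = 6.

The Hessian of f at 0 has rank 0. Corank 2; j^3 = q*(p + q)^2 has shape L^2 M (L != M), so D-series; mu = 6 gives D_6.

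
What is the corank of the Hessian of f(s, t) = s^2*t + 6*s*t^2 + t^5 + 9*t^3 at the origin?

The Hessian at 0 is [[0, 0], [0, 0]] of rank 0; hence corank 2.

2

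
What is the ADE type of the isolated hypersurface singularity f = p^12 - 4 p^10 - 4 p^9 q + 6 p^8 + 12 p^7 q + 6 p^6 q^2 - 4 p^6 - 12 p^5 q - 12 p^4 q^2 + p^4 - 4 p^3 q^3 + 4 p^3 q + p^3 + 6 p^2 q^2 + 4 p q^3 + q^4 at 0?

The Hessian of f at 0 is [[0, 0], [0, 0]] with rank 0, so corank 2. A Groebner basis of the Jacobian ideal J(f) in C{p,q} is {q^4, p*q^2 + q^3/3, p^2}; counting standard monomials gives mu = 6. Corank 2; j^3 = p^3 is a perfect cube, so E-series; the 4-jet and mu = 6 give E_6.

E_6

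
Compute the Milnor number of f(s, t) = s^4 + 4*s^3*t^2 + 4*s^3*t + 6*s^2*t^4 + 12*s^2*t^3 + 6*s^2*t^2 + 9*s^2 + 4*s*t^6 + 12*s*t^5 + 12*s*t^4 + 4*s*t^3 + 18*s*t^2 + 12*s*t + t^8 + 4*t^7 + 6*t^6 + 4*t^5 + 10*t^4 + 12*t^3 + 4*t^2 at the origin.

3

The Hessian of f at 0 is [[18, 12], [12, 8]] with rank 1, so corank 1. A Groebner basis of the Jacobian ideal J(f) in C{s,t} is {s^2 + 4*s/9 + 8*t/27, s*t - 2*s/3 - 4*t/9, s + t^2 + 2*t/3}; counting standard monomials gives mu = 3. Corank 1: A-series; mu = 3 gives A_3.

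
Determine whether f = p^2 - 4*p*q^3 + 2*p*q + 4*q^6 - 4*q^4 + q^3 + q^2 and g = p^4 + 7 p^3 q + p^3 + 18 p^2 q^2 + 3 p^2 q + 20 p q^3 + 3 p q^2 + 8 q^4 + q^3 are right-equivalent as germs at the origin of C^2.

The Hessian of f at 0 has rank 1. Corank 1: A-series; mu = 2 gives A_2. The Hessian of g at 0 has rank 0. Corank 2; j^3 = (p + q)^3 is a perfect cube, so E-series; the 4-jet and mu = 7 give E_7. f is A_2 but g is E_7, hence not right-equivalent.

No.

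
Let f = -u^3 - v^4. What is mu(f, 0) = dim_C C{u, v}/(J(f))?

The Hessian of f at 0 has rank 0. Corank 2; j^3 = -u^3 is a perfect cube, so E-series; the 4-jet and mu = 6 give E_6.

6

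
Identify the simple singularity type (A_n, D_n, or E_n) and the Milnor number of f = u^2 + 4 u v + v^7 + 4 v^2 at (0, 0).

Type A_{6}, Milnor number mu = 6.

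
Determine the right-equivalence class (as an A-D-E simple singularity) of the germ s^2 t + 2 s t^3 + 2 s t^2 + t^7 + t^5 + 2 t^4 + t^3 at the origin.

The Hessian of f at 0 has rank 0. Corank 2; j^3 = t*(s + t)^2 has shape L^2 M (L != M), so D-series; mu = 8 gives D_8.

D_8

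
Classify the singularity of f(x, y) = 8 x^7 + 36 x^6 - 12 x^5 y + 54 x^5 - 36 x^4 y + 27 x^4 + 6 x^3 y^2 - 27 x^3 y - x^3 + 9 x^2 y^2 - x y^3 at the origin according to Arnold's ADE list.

The Hessian of f at 0 is [[0, 0], [0, 0]] with rank 0, so corank 2. A Groebner basis of the Jacobian ideal J(f) in C{x,y} is {x^2/3 + y^4 + y^3/9, x^3, x^2*y - x^2/9 - y^3/27, -2*x^2/3 + x*y^2 - 2*y^3/9}; counting standard monomials gives mu = 7. Corank 2; j^3 = -x^3 is a perfect cube, so E-series; the 4-jet and mu = 7 give E_7.

E_{7}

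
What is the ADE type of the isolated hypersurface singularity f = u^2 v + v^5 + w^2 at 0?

D_6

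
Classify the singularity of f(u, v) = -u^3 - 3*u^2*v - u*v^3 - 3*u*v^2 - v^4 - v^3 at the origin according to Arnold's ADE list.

The Hessian of f at 0 is [[0, 0], [0, 0]] with rank 0, so corank 2. A Groebner basis of the Jacobian ideal J(f) in C{u,v} is {u^3 + 3*u^2*v + 6*u^2 + 12*u*v + 6*v^2, -3*u^2 + u*v^2 - 6*u*v - 3*v^2, 3*u^2 + 6*u*v + v^3 + 3*v^2}; counting standard monomials gives mu = 7. Corank 2; j^3 = -(u + v)^3 is a perfect cube, so E-series; the 4-jet and mu = 7 give E_7.

E_7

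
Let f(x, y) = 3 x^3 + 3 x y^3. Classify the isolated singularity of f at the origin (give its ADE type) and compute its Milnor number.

The Hessian of f at 0 has rank 0. Corank 2; j^3 = 3*x^3 is a perfect cube, so E-series; the 4-jet and mu = 7 give E_7.

Type E_7, Milnor number mu = 7.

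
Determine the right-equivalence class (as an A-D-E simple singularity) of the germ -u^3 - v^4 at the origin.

E6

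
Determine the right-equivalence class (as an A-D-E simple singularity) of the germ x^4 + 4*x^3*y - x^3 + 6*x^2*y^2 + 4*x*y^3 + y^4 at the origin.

E_{6}

The Hessian of f at 0 has rank 0. Corank 2; j^3 = -x^3 is a perfect cube, so E-series; the 4-jet and mu = 6 give E_6.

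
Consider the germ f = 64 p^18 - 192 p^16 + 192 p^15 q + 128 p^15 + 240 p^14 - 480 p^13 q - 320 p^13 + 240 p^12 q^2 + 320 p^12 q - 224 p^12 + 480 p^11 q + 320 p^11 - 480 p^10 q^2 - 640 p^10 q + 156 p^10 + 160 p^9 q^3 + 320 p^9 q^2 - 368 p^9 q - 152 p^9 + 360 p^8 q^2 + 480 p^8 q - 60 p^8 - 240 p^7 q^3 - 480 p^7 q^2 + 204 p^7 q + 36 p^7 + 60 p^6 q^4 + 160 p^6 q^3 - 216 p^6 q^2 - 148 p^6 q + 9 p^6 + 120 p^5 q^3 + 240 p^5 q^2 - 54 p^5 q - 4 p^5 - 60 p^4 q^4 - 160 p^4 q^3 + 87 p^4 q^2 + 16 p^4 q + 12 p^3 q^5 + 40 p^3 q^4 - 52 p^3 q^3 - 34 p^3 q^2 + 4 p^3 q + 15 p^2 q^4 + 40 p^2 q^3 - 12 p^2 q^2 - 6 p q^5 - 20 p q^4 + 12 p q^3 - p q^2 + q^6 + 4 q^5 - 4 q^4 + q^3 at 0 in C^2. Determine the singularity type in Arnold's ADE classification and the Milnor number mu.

Type D_7, Milnor number mu = 7.

The Hessian of f at 0 has rank 0. Corank 2; j^3 = -q^2*(p - q) has shape L^2 M (L != M), so D-series; mu = 7 gives D_7.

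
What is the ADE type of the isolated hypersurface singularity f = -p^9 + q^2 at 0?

A_8

The Hessian of f at 0 has rank 1. Corank 1: A-series; mu = 8 gives A_8.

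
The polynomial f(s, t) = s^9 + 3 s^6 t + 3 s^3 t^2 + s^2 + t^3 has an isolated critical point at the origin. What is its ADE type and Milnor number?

Type A_2, Milnor number mu = 2.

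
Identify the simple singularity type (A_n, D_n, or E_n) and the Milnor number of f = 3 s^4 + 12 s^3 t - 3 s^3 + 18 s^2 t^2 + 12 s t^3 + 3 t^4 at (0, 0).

Type E6, Milnor number mu = 6.

The Hessian of f at 0 is [[0, 0], [0, 0]] with rank 0, so corank 2. A Groebner basis of the Jacobian ideal J(f) in C{s,t} is {t^4, s*t^2 + t^3/3, s^2}; counting standard monomials gives mu = 6. Corank 2; j^3 = -3*s^3 is a perfect cube, so E-series; the 4-jet and mu = 6 give E_6.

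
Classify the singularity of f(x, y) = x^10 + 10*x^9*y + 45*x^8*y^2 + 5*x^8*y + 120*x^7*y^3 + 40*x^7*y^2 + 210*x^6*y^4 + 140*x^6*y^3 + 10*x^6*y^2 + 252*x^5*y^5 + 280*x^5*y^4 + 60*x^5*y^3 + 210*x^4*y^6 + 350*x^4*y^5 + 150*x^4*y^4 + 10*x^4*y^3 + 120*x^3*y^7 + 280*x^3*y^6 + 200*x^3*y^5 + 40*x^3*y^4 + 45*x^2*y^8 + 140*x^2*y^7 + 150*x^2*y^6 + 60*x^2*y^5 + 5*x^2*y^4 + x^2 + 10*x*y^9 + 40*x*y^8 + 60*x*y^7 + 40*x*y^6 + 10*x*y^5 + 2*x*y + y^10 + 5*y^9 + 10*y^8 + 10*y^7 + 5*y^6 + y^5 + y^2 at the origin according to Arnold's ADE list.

A4

The Hessian of f at 0 has rank 1. Corank 1: A-series; mu = 4 gives A_4.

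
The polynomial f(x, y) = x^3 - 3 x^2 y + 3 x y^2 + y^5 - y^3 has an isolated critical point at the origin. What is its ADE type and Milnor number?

The Hessian of f at 0 has rank 0. Corank 2; j^3 = (x - y)^3 is a perfect cube, so E-series; the 5-jet and mu = 8 give E_8.

Type E_{8}, Milnor number mu = 8.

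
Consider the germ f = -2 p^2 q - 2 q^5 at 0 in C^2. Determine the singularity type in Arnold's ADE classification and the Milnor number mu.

The Hessian of f at 0 is [[0, 0], [0, 0]] with rank 0, so corank 2. A Groebner basis of the Jacobian ideal J(f) in C{p,q} is {p^2/5 + q^4, p^3, p*q}; counting standard monomials gives mu = 6. Corank 2; j^3 = -2*p^2*q has shape L^2 M (L != M), so D-series; mu = 6 gives D_6.

Type D6, Milnor number mu = 6.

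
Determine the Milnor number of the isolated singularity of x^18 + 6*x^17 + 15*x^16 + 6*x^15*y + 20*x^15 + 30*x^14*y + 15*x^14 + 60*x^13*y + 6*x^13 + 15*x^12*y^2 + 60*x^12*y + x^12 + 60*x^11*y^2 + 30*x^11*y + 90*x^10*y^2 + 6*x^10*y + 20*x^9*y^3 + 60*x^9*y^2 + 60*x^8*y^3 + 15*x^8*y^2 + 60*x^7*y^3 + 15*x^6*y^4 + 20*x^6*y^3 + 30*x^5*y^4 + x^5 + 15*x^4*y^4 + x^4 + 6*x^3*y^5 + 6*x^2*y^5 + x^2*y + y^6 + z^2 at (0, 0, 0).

7

The Hessian of f at 0 is [[0, 0, 0], [0, 0, 0], [0, 0, 2]] with rank 1, so corank 2. A Groebner basis of the Jacobian ideal J(f) in C{x,y,z} is {x^2/6 + y^5, x^3, x*y, z}; counting standard monomials gives mu = 7. Corank 2; j^3 = x^2*y has shape L^2 M (L != M), so D-series; mu = 7 gives D_7.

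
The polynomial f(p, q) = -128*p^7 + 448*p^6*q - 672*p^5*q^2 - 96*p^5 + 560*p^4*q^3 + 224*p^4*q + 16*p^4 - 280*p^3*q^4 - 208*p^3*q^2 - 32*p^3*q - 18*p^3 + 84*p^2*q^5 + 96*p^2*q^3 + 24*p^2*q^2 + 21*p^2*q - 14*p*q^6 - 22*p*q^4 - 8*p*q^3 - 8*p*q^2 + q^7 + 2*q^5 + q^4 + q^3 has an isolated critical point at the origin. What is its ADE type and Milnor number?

Type D_{5}, Milnor number mu = 5.

The Hessian of f at 0 has rank 0. Corank 2; j^3 = -(2*p - q)*(3*p - q)^2 has shape L^2 M (L != M), so D-series; mu = 5 gives D_5.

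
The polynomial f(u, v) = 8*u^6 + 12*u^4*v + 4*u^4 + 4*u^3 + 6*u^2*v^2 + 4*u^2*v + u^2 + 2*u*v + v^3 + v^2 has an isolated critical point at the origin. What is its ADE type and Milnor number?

Type A_2, Milnor number mu = 2.

The Hessian of f at 0 has rank 1. Corank 1: A-series; mu = 2 gives A_2.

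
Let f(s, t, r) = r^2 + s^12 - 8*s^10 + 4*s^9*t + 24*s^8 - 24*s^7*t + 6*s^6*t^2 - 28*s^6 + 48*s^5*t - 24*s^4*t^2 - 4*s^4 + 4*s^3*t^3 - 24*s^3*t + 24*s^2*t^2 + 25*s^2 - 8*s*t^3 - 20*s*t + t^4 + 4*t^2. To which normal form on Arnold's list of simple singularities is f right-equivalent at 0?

The Hessian of f at 0 has rank 2. Corank 1: A-series; mu = 3 gives A_3.

A_3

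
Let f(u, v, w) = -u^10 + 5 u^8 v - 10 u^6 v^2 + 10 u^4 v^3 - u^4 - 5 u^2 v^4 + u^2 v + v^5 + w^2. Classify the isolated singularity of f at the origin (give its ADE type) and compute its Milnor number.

Type D6, Milnor number mu = 6.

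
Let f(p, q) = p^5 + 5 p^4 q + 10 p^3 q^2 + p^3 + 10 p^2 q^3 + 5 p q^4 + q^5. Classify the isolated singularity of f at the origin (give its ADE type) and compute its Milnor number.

Type E_{8}, Milnor number mu = 8.

The Hessian of f at 0 is [[0, 0], [0, 0]] with rank 0, so corank 2. A Groebner basis of the Jacobian ideal J(f) in C{p,q} is {q^5, p*q^3 + q^4/4, p^2}; counting standard monomials gives mu = 8. Corank 2; j^3 = p^3 is a perfect cube, so E-series; the 5-jet and mu = 8 give E_8.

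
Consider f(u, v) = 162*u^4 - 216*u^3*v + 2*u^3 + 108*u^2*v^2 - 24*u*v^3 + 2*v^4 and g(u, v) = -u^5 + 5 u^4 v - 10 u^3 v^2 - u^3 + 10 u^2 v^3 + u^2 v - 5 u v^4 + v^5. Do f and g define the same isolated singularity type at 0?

No.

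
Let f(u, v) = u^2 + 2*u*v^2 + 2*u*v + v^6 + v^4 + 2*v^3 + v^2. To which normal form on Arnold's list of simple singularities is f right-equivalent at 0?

A_5

The Hessian of f at 0 has rank 1. Corank 1: A-series; mu = 5 gives A_5.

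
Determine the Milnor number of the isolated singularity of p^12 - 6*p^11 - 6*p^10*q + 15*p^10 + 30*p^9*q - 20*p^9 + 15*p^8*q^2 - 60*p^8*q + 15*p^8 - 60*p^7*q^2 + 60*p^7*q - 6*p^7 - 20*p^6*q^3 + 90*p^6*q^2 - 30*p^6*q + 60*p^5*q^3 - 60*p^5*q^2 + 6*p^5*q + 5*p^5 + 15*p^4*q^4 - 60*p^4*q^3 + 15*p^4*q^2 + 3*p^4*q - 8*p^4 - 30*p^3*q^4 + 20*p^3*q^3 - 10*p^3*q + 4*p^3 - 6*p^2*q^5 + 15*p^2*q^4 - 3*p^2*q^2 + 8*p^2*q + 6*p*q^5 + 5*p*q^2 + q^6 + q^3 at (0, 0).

The Hessian of f at 0 has rank 0. Corank 2; j^3 = (p + q)*(2*p + q)^2 has shape L^2 M (L != M), so D-series; mu = 7 gives D_7.

7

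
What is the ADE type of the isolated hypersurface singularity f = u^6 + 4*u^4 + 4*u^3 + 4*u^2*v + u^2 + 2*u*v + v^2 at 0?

A_5

The Hessian of f at 0 has rank 1. Corank 1: A-series; mu = 5 gives A_5.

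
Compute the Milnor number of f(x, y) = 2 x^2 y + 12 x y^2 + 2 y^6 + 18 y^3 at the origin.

7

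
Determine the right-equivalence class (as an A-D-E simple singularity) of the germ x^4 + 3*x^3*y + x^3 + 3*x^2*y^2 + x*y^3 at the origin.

The Hessian of f at 0 is [[0, 0], [0, 0]] with rank 0, so corank 2. A Groebner basis of the Jacobian ideal J(f) in C{x,y} is {3*x^2 + y^4 + y^3, x^3, x^2*y - x^2 - y^3/3, 2*x^2 + x*y^2 + 2*y^3/3}; counting standard monomials gives mu = 7. Corank 2; j^3 = x^3 is a perfect cube, so E-series; the 4-jet and mu = 7 give E_7.

E7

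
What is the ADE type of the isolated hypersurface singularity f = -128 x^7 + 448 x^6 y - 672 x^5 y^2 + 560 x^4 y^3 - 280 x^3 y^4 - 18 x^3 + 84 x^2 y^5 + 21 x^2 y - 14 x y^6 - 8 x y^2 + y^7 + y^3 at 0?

D8

The Hessian of f at 0 has rank 0. Corank 2; j^3 = -(2*x - y)*(3*x - y)^2 has shape L^2 M (L != M), so D-series; mu = 8 gives D_8.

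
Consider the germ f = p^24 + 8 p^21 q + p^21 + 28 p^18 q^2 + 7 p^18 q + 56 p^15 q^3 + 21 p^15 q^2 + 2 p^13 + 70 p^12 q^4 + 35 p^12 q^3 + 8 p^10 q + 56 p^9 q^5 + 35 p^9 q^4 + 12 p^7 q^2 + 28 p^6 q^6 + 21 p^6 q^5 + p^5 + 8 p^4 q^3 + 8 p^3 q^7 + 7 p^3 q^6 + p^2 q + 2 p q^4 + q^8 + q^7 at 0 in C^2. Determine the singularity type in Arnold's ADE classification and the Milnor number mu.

The Hessian of f at 0 has rank 0. Corank 2; j^3 = p^2*q has shape L^2 M (L != M), so D-series; mu = 9 gives D_9.

Type D9, Milnor number mu = 9.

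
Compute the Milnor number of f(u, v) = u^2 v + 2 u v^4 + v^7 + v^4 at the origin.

5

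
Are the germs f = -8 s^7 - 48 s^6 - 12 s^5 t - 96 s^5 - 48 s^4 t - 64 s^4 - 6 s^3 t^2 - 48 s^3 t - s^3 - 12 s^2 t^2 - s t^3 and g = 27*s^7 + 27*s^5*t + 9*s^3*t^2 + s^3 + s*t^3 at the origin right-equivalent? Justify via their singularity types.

The Hessian of f at 0 has rank 0. Corank 2; j^3 = -s^3 is a perfect cube, so E-series; the 4-jet and mu = 7 give E_7. The Hessian of g at 0 has rank 0. Corank 2; j^3 = s^3 is a perfect cube, so E-series; the 4-jet and mu = 7 give E_7. Both have type E_7, hence right-equivalent.

Yes.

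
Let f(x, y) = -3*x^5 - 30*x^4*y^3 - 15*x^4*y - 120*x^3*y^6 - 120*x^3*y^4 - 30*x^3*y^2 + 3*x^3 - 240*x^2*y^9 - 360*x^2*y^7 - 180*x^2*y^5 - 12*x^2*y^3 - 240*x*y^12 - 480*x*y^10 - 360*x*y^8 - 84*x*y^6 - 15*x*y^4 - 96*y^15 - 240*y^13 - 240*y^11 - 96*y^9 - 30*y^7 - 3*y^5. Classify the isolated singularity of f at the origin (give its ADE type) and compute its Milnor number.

Type E_{8}, Milnor number mu = 8.

The Hessian of f at 0 has rank 0. Corank 2; j^3 = 3*x^3 is a perfect cube, so E-series; the 5-jet and mu = 8 give E_8.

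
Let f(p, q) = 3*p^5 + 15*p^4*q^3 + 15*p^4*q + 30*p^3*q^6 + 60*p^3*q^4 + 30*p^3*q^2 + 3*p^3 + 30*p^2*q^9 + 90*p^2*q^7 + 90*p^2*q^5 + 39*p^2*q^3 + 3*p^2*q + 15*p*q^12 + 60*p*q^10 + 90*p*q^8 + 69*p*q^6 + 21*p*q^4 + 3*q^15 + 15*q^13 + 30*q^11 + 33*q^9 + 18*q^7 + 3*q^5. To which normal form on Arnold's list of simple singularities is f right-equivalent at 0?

D_6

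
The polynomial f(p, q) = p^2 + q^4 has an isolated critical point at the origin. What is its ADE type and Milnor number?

The Hessian of f at 0 is [[2, 0], [0, 0]] with rank 1, so corank 1. A Groebner basis of the Jacobian ideal J(f) in C{p,q} is {q^3, p}; counting standard monomials gives mu = 3. Corank 1: A-series; mu = 3 gives A_3.

Type A_3, Milnor number mu = 3.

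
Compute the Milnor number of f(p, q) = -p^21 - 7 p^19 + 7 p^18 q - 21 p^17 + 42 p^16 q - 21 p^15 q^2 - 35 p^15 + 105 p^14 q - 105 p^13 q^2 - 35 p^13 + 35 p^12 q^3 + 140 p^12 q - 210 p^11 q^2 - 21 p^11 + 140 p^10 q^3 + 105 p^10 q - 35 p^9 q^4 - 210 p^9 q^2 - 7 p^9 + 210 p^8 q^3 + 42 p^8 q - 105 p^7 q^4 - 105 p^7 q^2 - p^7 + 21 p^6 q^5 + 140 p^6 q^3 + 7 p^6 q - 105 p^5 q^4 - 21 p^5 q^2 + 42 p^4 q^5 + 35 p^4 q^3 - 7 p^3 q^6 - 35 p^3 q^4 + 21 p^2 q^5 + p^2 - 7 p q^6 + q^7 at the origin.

The Hessian of f at 0 has rank 1. Corank 1: A-series; mu = 6 gives A_6.

6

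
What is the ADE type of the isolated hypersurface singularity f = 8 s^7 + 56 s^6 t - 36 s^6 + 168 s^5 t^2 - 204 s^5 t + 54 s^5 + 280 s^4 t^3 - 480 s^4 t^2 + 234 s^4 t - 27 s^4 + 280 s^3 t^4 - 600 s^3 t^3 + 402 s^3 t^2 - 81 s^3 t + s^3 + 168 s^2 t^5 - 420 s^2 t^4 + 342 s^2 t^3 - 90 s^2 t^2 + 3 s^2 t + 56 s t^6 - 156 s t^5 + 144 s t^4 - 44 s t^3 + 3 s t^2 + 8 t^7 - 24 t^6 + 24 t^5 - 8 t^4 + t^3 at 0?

The Hessian of f at 0 is [[0, 0], [0, 0]] with rank 0, so corank 2. A Groebner basis of the Jacobian ideal J(f) in C{s,t} is {s^2/3 + 2*s*t/3 + t^4 + t^3/9 + t^2/3, s^3 - 5*s^2/3 - 10*s*t/3 + 4*t^3/9 - 5*t^2/3, s^2*t + 11*s^2/9 + 22*s*t/9 - 16*t^3/27 + 11*t^2/9, -2*s^2/3 + s*t^2 - 4*s*t/3 + 7*t^3/9 - 2*t^2/3}; counting standard monomials gives mu = 7. Corank 2; j^3 = (s + t)^3 is a perfect cube, so E-series; the 4-jet and mu = 7 give E_7.

E_{7}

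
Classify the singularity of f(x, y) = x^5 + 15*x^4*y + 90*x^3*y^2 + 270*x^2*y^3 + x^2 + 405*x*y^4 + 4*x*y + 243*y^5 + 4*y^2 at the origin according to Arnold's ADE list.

The Hessian of f at 0 has rank 1. Corank 1: A-series; mu = 4 gives A_4.

A4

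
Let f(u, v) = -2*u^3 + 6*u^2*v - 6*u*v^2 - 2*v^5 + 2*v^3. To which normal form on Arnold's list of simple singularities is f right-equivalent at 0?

The Hessian of f at 0 has rank 0. Corank 2; j^3 = -2*(u - v)^3 is a perfect cube, so E-series; the 5-jet and mu = 8 give E_8.

E_{8}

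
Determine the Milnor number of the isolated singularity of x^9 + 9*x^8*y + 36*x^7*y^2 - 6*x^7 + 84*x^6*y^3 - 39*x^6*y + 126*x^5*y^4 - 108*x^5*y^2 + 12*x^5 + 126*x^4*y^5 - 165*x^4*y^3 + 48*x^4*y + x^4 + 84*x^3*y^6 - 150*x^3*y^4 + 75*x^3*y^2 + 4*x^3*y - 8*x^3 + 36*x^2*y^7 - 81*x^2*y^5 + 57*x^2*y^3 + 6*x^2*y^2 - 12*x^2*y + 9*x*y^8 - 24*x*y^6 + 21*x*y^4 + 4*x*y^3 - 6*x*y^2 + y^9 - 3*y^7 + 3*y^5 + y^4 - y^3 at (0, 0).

6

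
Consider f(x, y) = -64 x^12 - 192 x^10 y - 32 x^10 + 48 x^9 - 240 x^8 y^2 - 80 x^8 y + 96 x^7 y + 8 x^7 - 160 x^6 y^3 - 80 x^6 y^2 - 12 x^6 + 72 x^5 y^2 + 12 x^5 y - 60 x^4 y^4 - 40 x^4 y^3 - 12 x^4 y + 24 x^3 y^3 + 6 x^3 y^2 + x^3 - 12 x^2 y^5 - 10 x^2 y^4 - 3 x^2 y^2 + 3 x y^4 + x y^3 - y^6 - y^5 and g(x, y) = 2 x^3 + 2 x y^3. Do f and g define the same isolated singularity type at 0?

The Hessian of f at 0 has rank 0. Corank 2; j^3 = x^3 is a perfect cube, so E-series; the 4-jet and mu = 7 give E_7. The Hessian of g at 0 has rank 0. Corank 2; j^3 = 2*x^3 is a perfect cube, so E-series; the 4-jet and mu = 7 give E_7. Both have type E_7, hence right-equivalent.

Yes.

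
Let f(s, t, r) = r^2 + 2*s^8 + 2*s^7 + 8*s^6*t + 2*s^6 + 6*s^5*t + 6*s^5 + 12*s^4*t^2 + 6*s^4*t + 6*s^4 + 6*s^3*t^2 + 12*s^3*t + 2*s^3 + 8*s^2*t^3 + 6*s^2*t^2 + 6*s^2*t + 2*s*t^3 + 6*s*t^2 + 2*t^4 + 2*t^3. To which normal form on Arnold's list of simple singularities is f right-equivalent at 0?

E7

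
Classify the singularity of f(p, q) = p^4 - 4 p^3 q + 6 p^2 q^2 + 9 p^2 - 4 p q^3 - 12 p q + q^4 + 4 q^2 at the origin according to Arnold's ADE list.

A_{3}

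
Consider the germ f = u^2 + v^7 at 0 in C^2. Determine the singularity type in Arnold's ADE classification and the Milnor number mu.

The Hessian of f at 0 is [[2, 0], [0, 0]] with rank 1, so corank 1. A Groebner basis of the Jacobian ideal J(f) in C{u,v} is {v^6, u}; counting standard monomials gives mu = 6. Corank 1: A-series; mu = 6 gives A_6.

Type A_{6}, Milnor number mu = 6.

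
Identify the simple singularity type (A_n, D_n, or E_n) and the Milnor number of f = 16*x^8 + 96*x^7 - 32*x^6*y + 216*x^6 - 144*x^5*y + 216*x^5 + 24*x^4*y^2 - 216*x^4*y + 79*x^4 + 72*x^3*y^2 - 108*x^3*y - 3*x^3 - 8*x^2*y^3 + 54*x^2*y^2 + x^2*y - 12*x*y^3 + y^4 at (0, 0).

The Hessian of f at 0 is [[0, 0], [0, 0]] with rank 0, so corank 2. A Groebner basis of the Jacobian ideal J(f) in C{x,y} is {x*y^2, x*y/12 + y^3, x^2 - x*y/3}; counting standard monomials gives mu = 5. Corank 2; j^3 = -x^2*(3*x - y) has shape L^2 M (L != M), so D-series; mu = 5 gives D_5.

Type D5, Milnor number mu = 5.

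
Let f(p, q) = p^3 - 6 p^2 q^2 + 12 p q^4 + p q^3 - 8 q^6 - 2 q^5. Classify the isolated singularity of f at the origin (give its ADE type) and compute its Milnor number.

Type E_7, Milnor number mu = 7.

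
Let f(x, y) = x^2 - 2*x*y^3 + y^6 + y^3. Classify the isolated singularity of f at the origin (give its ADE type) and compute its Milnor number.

The Hessian of f at 0 has rank 1. Corank 1: A-series; mu = 2 gives A_2.

Type A_{2}, Milnor number mu = 2.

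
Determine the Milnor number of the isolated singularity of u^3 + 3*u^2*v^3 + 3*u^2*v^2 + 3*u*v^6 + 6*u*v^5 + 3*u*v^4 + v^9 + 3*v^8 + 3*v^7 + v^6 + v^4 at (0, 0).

The Hessian of f at 0 has rank 0. Corank 2; j^3 = u^3 is a perfect cube, so E-series; the 4-jet and mu = 6 give E_6.

6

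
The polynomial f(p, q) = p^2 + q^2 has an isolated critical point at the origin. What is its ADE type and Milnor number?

Type A_{1}, Milnor number mu = 1.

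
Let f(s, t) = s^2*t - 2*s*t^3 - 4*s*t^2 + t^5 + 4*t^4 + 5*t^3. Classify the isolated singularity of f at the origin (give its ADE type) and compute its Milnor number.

Type D4, Milnor number mu = 4.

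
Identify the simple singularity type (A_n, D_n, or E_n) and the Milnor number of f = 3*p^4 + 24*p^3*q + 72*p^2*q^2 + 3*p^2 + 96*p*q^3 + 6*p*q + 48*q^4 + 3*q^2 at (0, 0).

Type A_3, Milnor number mu = 3.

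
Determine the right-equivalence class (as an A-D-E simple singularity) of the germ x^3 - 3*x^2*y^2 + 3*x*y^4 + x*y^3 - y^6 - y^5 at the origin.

E_7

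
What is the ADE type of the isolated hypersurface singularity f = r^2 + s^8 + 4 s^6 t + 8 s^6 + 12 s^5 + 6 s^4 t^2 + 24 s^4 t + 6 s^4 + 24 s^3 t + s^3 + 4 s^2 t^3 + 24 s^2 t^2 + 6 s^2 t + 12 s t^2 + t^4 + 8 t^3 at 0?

E_{6}

The Hessian of f at 0 has rank 1. Corank 2; j^3 = (s + 2*t)^3 is a perfect cube, so E-series; the 4-jet and mu = 6 give E_6.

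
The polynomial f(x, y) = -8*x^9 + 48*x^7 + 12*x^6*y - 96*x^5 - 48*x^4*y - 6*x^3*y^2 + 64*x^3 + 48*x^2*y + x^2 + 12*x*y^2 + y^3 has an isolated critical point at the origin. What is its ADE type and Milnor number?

The Hessian of f at 0 has rank 1. Corank 1: A-series; mu = 2 gives A_2.

Type A2, Milnor number mu = 2.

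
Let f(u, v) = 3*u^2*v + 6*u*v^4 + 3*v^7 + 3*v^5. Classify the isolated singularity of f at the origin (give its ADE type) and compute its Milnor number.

Type D_{6}, Milnor number mu = 6.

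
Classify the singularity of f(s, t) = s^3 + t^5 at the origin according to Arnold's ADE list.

E8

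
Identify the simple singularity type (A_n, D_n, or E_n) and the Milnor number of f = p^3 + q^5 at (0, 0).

Type E_8, Milnor number mu = 8.

The Hessian of f at 0 has rank 0. Corank 2; j^3 = p^3 is a perfect cube, so E-series; the 5-jet and mu = 8 give E_8.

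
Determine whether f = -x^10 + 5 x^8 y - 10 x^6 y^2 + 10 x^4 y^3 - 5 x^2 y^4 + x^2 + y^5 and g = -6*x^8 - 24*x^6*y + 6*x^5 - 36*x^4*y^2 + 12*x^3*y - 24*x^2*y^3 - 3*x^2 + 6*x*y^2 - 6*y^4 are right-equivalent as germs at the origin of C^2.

The Hessian of f at 0 is [[2, 0], [0, 0]] with rank 1, so corank 1. A Groebner basis of the Jacobian ideal J(f) in C{x,y} is {y^4, x}; counting standard monomials gives mu = 4. Corank 1: A-series; mu = 4 gives A_4. The Hessian of g at 0 is [[-6, 0], [0, 0]] with rank 1, so corank 1. A Groebner basis of the Jacobian ideal J(g) in C{x,y} is {x^2, x*y, -x + y^2}; counting standard monomials gives mu = 3. Corank 1: A-series; mu = 3 gives A_3. f is A_4 but g is A_3, hence not right-equivalent.

No.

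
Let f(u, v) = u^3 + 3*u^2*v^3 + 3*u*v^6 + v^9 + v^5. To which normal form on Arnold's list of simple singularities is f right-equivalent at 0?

The Hessian of f at 0 has rank 0. Corank 2; j^3 = u^3 is a perfect cube, so E-series; the 5-jet and mu = 8 give E_8.

E8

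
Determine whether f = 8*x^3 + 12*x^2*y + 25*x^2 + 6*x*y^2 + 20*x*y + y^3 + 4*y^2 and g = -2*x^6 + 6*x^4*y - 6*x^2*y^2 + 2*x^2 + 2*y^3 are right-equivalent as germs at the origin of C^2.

The Hessian of f at 0 is [[50, 20], [20, 8]] with rank 1, so corank 1. A Groebner basis of the Jacobian ideal J(f) in C{x,y} is {y^2, x + 2*y/5}; counting standard monomials gives mu = 2. Corank 1: A-series; mu = 2 gives A_2. The Hessian of g at 0 is [[4, 0], [0, 0]] with rank 1, so corank 1. A Groebner basis of the Jacobian ideal J(g) in C{x,y} is {y^2, x}; counting standard monomials gives mu = 2. Corank 1: A-series; mu = 2 gives A_2. Both have type A_2, hence right-equivalent.

Yes.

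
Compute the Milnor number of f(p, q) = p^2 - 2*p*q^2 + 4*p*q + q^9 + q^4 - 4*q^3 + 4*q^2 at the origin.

The Hessian of f at 0 is [[2, 4], [4, 8]] with rank 1, so corank 1. A Groebner basis of the Jacobian ideal J(f) in C{p,q} is {p^4 + 8*p^3*q + 24*p^3 + 80*p^2*q + 80*p^2 + 192*p*q + 64*p + 128*q, -p + q^2 - 2*q}; counting standard monomials gives mu = 8. Corank 1: A-series; mu = 8 gives A_8.

8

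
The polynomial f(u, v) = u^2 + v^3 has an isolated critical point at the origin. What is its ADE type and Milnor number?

Type A_{2}, Milnor number mu = 2.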